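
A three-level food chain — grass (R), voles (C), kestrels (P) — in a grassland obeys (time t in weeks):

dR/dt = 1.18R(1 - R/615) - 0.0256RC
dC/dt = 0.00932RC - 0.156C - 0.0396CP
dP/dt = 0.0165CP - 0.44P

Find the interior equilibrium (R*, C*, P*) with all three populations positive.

From dP/dt = 0: 0.0165C* = 0.44, so C* = 26.7.
From dR/dt = 0: 1.18(1 - R*/615) = 0.0256·26.7, giving R* = 615·(1 - 0.579) = 259.
From dC/dt = 0: 0.00932·259 - 0.156 = 0.0396P*, so P* = 2.26/0.0396 = 57.1.

R* ≈ 259, C* ≈ 26.7, P* ≈ 57.1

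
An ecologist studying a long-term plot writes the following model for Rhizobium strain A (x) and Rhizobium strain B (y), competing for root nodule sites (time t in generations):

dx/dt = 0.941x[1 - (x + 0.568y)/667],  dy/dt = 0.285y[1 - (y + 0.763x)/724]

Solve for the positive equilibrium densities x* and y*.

Setting both brackets to zero gives the nullclines x + 0.568y = 667 and 0.763x + y = 724.
Substituting y = 724 - 0.763x into the first: x(1 - 0.568·0.763) = 667 - 0.568·724.
So x* = 256/0.567 = 451, and then y* = 724 - 0.763·451 = 380.

x* ≈ 451, y* ≈ 380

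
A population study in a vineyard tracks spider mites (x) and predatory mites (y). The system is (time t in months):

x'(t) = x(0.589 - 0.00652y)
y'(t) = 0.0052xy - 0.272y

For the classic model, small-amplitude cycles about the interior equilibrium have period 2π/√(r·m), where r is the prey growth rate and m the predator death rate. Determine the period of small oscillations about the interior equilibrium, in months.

Here r = 0.589 and m = 0.272, so r·m = 0.16.
ω = √0.16 = 0.4 per month, hence T = 2π/ω ≈ 15.7 months.

T ≈ 15.7 months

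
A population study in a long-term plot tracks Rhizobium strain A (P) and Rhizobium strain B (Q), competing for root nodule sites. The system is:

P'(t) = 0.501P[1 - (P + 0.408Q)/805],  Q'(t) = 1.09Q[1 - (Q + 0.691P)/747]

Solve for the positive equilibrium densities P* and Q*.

P* ≈ 697, Q* ≈ 266

Setting both brackets to zero gives the nullclines P + 0.408Q = 805 and 0.691P + Q = 747.
Substituting Q = 747 - 0.691P into the first: P(1 - 0.408·0.691) = 805 - 0.408·747.
So P* = 500/0.718 = 697, and then Q* = 747 - 0.691·697 = 266.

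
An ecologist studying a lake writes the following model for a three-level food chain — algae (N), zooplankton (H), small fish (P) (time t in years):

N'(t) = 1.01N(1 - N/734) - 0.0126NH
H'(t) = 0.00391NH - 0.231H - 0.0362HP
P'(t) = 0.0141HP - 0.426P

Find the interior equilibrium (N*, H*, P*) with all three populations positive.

N* ≈ 457, H* ≈ 30.2, P* ≈ 43

From dP/dt = 0: 0.0141H* = 0.426, so H* = 30.2.
From dN/dt = 0: 1.01(1 - N*/734) = 0.0126·30.2, giving N* = 734·(1 - 0.377) = 457.
From dH/dt = 0: 0.00391·457 - 0.231 = 0.0362P*, so P* = 1.56/0.0362 = 43.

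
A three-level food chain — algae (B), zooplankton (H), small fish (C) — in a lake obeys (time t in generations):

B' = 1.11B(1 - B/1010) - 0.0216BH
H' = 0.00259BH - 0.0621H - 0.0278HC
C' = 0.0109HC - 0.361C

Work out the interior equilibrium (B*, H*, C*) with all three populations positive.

B* ≈ 359, H* ≈ 33.1, C* ≈ 31.2

From dC/dt = 0: 0.0109H* = 0.361, so H* = 33.1.
From dB/dt = 0: 1.11(1 - B*/1010) = 0.0216·33.1, giving B* = 1010·(1 - 0.644) = 359.
From dH/dt = 0: 0.00259·359 - 0.0621 = 0.0278C*, so C* = 0.868/0.0278 = 31.2.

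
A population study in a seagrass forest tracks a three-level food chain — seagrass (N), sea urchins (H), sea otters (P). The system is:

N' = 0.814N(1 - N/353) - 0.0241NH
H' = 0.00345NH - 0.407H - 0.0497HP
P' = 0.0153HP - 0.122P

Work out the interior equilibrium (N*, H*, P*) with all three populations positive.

N* ≈ 270, H* ≈ 7.97, P* ≈ 10.5

From dP/dt = 0: 0.0153H* = 0.122, so H* = 7.97.
From dN/dt = 0: 0.814(1 - N*/353) = 0.0241·7.97, giving N* = 353·(1 - 0.236) = 270.
From dH/dt = 0: 0.00345·270 - 0.407 = 0.0497P*, so P* = 0.523/0.0497 = 10.5.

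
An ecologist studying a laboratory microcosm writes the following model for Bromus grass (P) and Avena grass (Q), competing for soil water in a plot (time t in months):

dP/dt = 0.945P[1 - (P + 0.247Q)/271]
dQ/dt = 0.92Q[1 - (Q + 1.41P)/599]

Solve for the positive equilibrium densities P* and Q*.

P* ≈ 189, Q* ≈ 333

Setting both brackets to zero gives the nullclines P + 0.247Q = 271 and 1.41P + Q = 599.
Substituting Q = 599 - 1.41P into the first: P(1 - 0.247·1.41) = 271 - 0.247·599.
So P* = 123/0.652 = 189, and then Q* = 599 - 1.41·189 = 333.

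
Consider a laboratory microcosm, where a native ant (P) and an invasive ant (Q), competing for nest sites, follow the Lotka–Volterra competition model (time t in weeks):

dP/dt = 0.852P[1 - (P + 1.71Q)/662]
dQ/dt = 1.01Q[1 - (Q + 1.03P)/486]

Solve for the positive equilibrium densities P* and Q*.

P* ≈ 222, Q* ≈ 257

Setting both brackets to zero gives the nullclines P + 1.71Q = 662 and 1.03P + Q = 486.
Substituting Q = 486 - 1.03P into the first: P(1 - 1.71·1.03) = 662 - 1.71·486.
So P* = -169/-0.761 = 222, and then Q* = 486 - 1.03·222 = 257.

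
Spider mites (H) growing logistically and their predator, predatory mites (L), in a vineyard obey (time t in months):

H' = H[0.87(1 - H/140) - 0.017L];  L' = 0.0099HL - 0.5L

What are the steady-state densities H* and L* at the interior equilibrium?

H* ≈ 50.5, L* ≈ 32.7

From dL/dt = 0 with L > 0: 0.0099H* = 0.5, so H* = 50.5.
Substitute into dH/dt = 0: 0.87(1 - 50.5/140) = 0.017L*.
The bracket is 0.639, giving L* = 0.556/0.017 = 32.7.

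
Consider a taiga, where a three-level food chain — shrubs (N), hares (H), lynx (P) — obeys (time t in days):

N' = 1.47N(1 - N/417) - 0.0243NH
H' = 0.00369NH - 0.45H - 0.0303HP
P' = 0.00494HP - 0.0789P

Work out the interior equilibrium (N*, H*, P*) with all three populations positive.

N* ≈ 307, H* ≈ 16, P* ≈ 22.5

From dP/dt = 0: 0.00494H* = 0.0789, so H* = 16.
From dN/dt = 0: 1.47(1 - N*/417) = 0.0243·16, giving N* = 417·(1 - 0.264) = 307.
From dH/dt = 0: 0.00369·307 - 0.45 = 0.0303P*, so P* = 0.682/0.0303 = 22.5.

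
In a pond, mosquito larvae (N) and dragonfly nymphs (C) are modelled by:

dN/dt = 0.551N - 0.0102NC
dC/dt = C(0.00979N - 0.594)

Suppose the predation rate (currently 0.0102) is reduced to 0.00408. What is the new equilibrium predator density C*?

C* ≈ 135

At the interior fixed point, setting dN/dt = 0 with N > 0 fixes C* = (prey growth rate)/(NC coefficient) — independent of the other coefficients.
With the change, C* = 0.551/0.00408 = 135; it rises from 54.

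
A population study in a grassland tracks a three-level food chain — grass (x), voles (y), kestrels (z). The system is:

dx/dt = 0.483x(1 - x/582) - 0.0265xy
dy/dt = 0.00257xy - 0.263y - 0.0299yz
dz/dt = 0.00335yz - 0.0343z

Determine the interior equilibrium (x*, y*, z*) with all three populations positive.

From dz/dt = 0: 0.00335y* = 0.0343, so y* = 10.2.
From dx/dt = 0: 0.483(1 - x*/582) = 0.0265·10.2, giving x* = 582·(1 - 0.562) = 255.
From dy/dt = 0: 0.00257·255 - 0.263 = 0.0299z*, so z* = 0.392/0.0299 = 13.1.

x* ≈ 255, y* ≈ 10.2, z* ≈ 13.1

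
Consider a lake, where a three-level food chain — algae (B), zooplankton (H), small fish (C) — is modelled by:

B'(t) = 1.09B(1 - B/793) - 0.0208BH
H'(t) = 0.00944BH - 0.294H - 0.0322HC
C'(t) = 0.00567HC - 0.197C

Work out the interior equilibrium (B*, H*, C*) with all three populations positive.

From dC/dt = 0: 0.00567H* = 0.197, so H* = 34.7.
From dB/dt = 0: 1.09(1 - B*/793) = 0.0208·34.7, giving B* = 793·(1 - 0.663) = 267.
From dH/dt = 0: 0.00944·267 - 0.294 = 0.0322C*, so C* = 2.23/0.0322 = 69.2.

B* ≈ 267, H* ≈ 34.7, C* ≈ 69.2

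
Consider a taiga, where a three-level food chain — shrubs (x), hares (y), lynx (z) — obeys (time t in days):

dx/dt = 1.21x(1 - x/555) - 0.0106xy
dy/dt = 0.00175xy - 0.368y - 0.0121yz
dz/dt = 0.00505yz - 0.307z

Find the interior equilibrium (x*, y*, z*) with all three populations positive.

From dz/dt = 0: 0.00505y* = 0.307, so y* = 60.8.
From dx/dt = 0: 1.21(1 - x*/555) = 0.0106·60.8, giving x* = 555·(1 - 0.533) = 259.
From dy/dt = 0: 0.00175·259 - 0.368 = 0.0121z*, so z* = 0.086/0.0121 = 7.11.

x* ≈ 259, y* ≈ 60.8, z* ≈ 7.11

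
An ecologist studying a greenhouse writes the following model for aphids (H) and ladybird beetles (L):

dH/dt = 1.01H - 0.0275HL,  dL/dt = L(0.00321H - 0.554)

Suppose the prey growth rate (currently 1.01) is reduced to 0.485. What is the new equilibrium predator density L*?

L* ≈ 17.6

At the interior fixed point, setting dH/dt = 0 with H > 0 fixes L* = (prey growth rate)/(HL coefficient) — independent of the other coefficients.
With the change, L* = 0.485/0.0275 = 17.6; it falls from 36.7.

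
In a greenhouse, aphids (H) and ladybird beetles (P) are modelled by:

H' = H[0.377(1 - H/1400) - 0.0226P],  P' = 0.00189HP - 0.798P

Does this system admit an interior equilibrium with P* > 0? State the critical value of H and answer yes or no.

Threshold H = 422; K > 422, so yes, the predator persists.

The predator equation gives dP/dt > 0 only when H > 0.798/0.00189 = 422.
Without the predator, H → K = 1400. Since 1400 > 422, the predator can invade and persist.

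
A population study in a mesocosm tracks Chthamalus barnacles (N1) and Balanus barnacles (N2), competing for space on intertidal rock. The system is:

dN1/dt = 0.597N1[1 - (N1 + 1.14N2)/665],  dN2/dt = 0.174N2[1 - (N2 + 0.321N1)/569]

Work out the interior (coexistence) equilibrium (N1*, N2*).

N1* ≈ 25.8, N2* ≈ 561

Setting both brackets to zero gives the nullclines N1 + 1.14N2 = 665 and 0.321N1 + N2 = 569.
Substituting N2 = 569 - 0.321N1 into the first: N1(1 - 1.14·0.321) = 665 - 1.14·569.
So N1* = 16.3/0.634 = 25.8, and then N2* = 569 - 0.321·25.8 = 561.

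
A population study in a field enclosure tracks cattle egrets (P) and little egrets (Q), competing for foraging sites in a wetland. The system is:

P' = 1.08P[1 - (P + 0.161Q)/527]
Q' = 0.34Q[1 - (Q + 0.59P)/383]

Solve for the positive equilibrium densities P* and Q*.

Setting both brackets to zero gives the nullclines P + 0.161Q = 527 and 0.59P + Q = 383.
Substituting Q = 383 - 0.59P into the first: P(1 - 0.161·0.59) = 527 - 0.161·383.
So P* = 465/0.905 = 514, and then Q* = 383 - 0.59·514 = 79.6.

P* ≈ 514, Q* ≈ 79.6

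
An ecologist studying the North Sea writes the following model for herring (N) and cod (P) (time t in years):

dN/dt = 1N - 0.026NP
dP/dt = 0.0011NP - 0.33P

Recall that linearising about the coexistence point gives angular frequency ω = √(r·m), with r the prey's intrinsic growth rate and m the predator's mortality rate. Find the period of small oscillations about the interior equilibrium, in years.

Here r = 1 and m = 0.33, so r·m = 0.33.
ω = √0.33 = 0.574 per year, hence T = 2π/ω ≈ 10.9 years.

T ≈ 10.9 years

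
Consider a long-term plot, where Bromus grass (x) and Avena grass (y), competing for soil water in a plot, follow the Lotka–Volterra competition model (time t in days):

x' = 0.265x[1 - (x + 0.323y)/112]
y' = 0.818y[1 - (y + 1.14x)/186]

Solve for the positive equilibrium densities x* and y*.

x* ≈ 82.2, y* ≈ 92.3

Setting both brackets to zero gives the nullclines x + 0.323y = 112 and 1.14x + y = 186.
Substituting y = 186 - 1.14x into the first: x(1 - 0.323·1.14) = 112 - 0.323·186.
So x* = 51.9/0.632 = 82.2, and then y* = 186 - 1.14·82.2 = 92.3.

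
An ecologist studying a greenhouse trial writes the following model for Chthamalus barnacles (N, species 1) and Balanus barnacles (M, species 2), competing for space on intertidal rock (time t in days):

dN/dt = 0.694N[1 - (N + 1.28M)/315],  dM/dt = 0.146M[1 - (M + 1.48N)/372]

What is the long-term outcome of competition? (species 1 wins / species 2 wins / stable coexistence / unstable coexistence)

Compare the nullcline intercepts: K1/α12 = 315/1.28 = 246 < K2 = 372; K2/α21 = 372/1.48 = 251 < K1 = 315.
Since both are reversed, neither can invade when rare; the interior point is a saddle.

unstable coexistence (outcome depends on initial conditions)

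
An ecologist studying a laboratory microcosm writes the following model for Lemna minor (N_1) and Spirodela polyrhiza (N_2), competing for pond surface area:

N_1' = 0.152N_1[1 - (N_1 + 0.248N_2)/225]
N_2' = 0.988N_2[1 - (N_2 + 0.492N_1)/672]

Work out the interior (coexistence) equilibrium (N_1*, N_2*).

N_1* ≈ 66.5, N_2* ≈ 639

Setting both brackets to zero gives the nullclines N_1 + 0.248N_2 = 225 and 0.492N_1 + N_2 = 672.
Substituting N_2 = 672 - 0.492N_1 into the first: N_1(1 - 0.248·0.492) = 225 - 0.248·672.
So N_1* = 58.3/0.878 = 66.5, and then N_2* = 672 - 0.492·66.5 = 639.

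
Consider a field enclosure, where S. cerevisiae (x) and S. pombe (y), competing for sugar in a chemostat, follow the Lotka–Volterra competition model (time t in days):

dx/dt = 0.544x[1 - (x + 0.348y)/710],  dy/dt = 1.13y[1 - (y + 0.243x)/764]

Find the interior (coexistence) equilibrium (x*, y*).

x* ≈ 485, y* ≈ 646

Setting both brackets to zero gives the nullclines x + 0.348y = 710 and 0.243x + y = 764.
Substituting y = 764 - 0.243x into the first: x(1 - 0.348·0.243) = 710 - 0.348·764.
So x* = 444/0.915 = 485, and then y* = 764 - 0.243·485 = 646.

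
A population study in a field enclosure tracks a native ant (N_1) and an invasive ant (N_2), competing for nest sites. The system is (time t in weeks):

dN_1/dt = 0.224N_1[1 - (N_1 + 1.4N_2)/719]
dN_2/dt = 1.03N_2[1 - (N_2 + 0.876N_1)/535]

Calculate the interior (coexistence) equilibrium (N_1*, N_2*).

Setting both brackets to zero gives the nullclines N_1 + 1.4N_2 = 719 and 0.876N_1 + N_2 = 535.
Substituting N_2 = 535 - 0.876N_1 into the first: N_1(1 - 1.4·0.876) = 719 - 1.4·535.
So N_1* = -30/-0.226 = 133, and then N_2* = 535 - 0.876·133 = 419.

N_1* ≈ 133, N_2* ≈ 419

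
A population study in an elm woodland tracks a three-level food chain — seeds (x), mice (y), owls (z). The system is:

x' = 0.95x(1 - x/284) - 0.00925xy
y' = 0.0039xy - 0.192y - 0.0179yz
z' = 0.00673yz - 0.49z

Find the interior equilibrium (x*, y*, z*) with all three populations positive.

From dz/dt = 0: 0.00673y* = 0.49, so y* = 72.8.
From dx/dt = 0: 0.95(1 - x*/284) = 0.00925·72.8, giving x* = 284·(1 - 0.709) = 82.7.
From dy/dt = 0: 0.0039·82.7 - 0.192 = 0.0179z*, so z* = 0.13/0.0179 = 7.28.

x* ≈ 82.7, y* ≈ 72.8, z* ≈ 7.28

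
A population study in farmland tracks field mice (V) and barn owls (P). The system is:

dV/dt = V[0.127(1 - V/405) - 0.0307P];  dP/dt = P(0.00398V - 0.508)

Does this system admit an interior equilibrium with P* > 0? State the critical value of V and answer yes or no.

Threshold V = 128; K > 128, so yes, the predator persists.

The predator equation gives dP/dt > 0 only when V > 0.508/0.00398 = 128.
Without the predator, V → K = 405. Since 405 > 128, the predator can invade and persist.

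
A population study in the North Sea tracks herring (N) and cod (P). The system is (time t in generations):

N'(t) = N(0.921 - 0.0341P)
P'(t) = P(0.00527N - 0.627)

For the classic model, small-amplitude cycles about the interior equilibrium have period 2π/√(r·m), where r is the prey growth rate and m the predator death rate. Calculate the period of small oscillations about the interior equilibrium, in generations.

Here r = 0.921 and m = 0.627, so r·m = 0.577.
ω = √0.577 = 0.76 per generation, hence T = 2π/ω ≈ 8.27 generations.

T ≈ 8.27 generations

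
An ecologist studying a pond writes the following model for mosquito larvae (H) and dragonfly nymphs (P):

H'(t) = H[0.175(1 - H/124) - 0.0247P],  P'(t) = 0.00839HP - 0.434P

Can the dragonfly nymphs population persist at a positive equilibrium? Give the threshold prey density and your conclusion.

The predator equation gives dP/dt > 0 only when H > 0.434/0.00839 = 51.7.
Without the predator, H → K = 124. Since 124 > 51.7, the predator can invade and persist.

Threshold H = 51.7; K > 51.7, so yes, the predator persists.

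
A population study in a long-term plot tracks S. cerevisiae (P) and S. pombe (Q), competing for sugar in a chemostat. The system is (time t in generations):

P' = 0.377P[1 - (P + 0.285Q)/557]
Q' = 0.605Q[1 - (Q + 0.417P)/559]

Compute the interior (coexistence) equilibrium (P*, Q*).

Setting both brackets to zero gives the nullclines P + 0.285Q = 557 and 0.417P + Q = 559.
Substituting Q = 559 - 0.417P into the first: P(1 - 0.285·0.417) = 557 - 0.285·559.
So P* = 398/0.881 = 451, and then Q* = 559 - 0.417·451 = 371.

P* ≈ 451, Q* ≈ 371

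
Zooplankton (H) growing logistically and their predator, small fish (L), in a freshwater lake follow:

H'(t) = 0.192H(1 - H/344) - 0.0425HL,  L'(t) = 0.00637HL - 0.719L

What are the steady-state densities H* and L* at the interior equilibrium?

From dL/dt = 0 with L > 0: 0.00637H* = 0.719, so H* = 113.
Substitute into dH/dt = 0: 0.192(1 - 113/344) = 0.0425L*.
The bracket is 0.672, giving L* = 0.129/0.0425 = 3.04.

H* ≈ 113, L* ≈ 3.04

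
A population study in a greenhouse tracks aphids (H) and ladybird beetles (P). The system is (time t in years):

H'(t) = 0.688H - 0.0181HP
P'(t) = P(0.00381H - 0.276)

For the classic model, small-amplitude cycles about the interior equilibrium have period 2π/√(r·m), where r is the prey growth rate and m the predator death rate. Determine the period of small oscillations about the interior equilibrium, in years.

Here r = 0.688 and m = 0.276, so r·m = 0.19.
ω = √0.19 = 0.436 per year, hence T = 2π/ω ≈ 14.4 years.

T ≈ 14.4 years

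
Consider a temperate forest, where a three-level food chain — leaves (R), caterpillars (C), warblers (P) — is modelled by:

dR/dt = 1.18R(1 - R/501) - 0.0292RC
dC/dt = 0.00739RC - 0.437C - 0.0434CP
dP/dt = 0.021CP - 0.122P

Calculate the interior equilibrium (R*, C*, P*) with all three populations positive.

R* ≈ 429, C* ≈ 5.81, P* ≈ 63

From dP/dt = 0: 0.021C* = 0.122, so C* = 5.81.
From dR/dt = 0: 1.18(1 - R*/501) = 0.0292·5.81, giving R* = 501·(1 - 0.144) = 429.
From dC/dt = 0: 0.00739·429 - 0.437 = 0.0434P*, so P* = 2.73/0.0434 = 63.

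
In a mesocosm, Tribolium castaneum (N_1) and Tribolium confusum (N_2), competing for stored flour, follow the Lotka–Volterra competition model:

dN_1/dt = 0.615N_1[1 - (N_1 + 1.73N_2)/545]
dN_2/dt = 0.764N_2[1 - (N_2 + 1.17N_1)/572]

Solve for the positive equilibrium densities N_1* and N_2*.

N_1* ≈ 434, N_2* ≈ 64.1

Setting both brackets to zero gives the nullclines N_1 + 1.73N_2 = 545 and 1.17N_1 + N_2 = 572.
Substituting N_2 = 572 - 1.17N_1 into the first: N_1(1 - 1.73·1.17) = 545 - 1.73·572.
So N_1* = -445/-1.02 = 434, and then N_2* = 572 - 1.17·434 = 64.1.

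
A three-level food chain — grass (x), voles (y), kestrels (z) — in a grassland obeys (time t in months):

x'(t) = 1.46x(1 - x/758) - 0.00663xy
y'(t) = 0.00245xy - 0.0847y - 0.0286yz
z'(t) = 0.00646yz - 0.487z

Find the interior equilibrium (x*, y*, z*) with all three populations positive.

From dz/dt = 0: 0.00646y* = 0.487, so y* = 75.4.
From dx/dt = 0: 1.46(1 - x*/758) = 0.00663·75.4, giving x* = 758·(1 - 0.342) = 499.
From dy/dt = 0: 0.00245·499 - 0.0847 = 0.0286z*, so z* = 1.14/0.0286 = 39.7.

x* ≈ 499, y* ≈ 75.4, z* ≈ 39.7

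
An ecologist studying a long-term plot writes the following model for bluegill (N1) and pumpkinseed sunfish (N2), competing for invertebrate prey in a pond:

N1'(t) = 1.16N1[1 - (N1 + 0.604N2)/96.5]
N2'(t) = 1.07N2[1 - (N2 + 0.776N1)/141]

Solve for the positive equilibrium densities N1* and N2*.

Setting both brackets to zero gives the nullclines N1 + 0.604N2 = 96.5 and 0.776N1 + N2 = 141.
Substituting N2 = 141 - 0.776N1 into the first: N1(1 - 0.604·0.776) = 96.5 - 0.604·141.
So N1* = 11.3/0.531 = 21.3, and then N2* = 141 - 0.776·21.3 = 124.

N1* ≈ 21.3, N2* ≈ 124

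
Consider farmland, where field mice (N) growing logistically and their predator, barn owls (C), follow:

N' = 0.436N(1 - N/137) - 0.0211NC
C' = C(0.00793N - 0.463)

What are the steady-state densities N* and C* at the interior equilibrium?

N* ≈ 58.4, C* ≈ 11.9

From dC/dt = 0 with C > 0: 0.00793N* = 0.463, so N* = 58.4.
Substitute into dN/dt = 0: 0.436(1 - 58.4/137) = 0.0211C*.
The bracket is 0.574, giving C* = 0.25/0.0211 = 11.9.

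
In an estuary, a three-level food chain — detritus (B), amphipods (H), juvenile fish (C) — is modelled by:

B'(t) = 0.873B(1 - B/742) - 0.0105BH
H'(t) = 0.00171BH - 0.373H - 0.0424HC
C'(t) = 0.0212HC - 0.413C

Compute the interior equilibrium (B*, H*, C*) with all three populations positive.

B* ≈ 568, H* ≈ 19.5, C* ≈ 14.1

From dC/dt = 0: 0.0212H* = 0.413, so H* = 19.5.
From dB/dt = 0: 0.873(1 - B*/742) = 0.0105·19.5, giving B* = 742·(1 - 0.234) = 568.
From dH/dt = 0: 0.00171·568 - 0.373 = 0.0424C*, so C* = 0.599/0.0424 = 14.1.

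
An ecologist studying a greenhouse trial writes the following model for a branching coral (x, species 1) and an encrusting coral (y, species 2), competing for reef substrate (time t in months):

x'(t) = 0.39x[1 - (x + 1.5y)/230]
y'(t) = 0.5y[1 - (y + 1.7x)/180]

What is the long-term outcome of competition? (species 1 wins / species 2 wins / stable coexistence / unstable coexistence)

Compare the nullcline intercepts: K1/α12 = 230/1.5 = 153 < K2 = 180; K2/α21 = 180/1.7 = 106 < K1 = 230.
Since both are reversed, neither can invade when rare; the interior point is a saddle.

unstable coexistence (outcome depends on initial conditions)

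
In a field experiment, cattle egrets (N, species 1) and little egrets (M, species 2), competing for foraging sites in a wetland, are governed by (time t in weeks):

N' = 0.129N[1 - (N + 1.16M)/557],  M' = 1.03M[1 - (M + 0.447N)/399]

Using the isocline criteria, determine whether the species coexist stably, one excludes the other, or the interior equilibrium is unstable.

Compare the nullcline intercepts: K1/α12 = 557/1.16 = 480 > K2 = 399; K2/α21 = 399/0.447 = 893 > K1 = 557.
Since both inequalities hold, each species can invade when rare, so the interior equilibrium is stable.

stable coexistence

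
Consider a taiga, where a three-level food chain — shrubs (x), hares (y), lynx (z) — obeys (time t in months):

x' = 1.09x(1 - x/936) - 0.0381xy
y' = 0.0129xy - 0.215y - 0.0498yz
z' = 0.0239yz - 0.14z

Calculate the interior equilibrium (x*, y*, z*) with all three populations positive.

x* ≈ 744, y* ≈ 5.86, z* ≈ 188

From dz/dt = 0: 0.0239y* = 0.14, so y* = 5.86.
From dx/dt = 0: 1.09(1 - x*/936) = 0.0381·5.86, giving x* = 936·(1 - 0.205) = 744.
From dy/dt = 0: 0.0129·744 - 0.215 = 0.0498z*, so z* = 9.39/0.0498 = 188.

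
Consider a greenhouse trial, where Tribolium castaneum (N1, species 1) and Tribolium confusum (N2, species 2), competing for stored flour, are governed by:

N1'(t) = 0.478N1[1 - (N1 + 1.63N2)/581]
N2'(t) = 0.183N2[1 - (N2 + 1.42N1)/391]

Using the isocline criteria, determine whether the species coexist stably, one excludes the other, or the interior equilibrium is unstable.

Compare the nullcline intercepts: K1/α12 = 581/1.63 = 356 < K2 = 391; K2/α21 = 391/1.42 = 275 < K1 = 581.
Since both are reversed, neither can invade when rare; the interior point is a saddle.

unstable coexistence (outcome depends on initial conditions)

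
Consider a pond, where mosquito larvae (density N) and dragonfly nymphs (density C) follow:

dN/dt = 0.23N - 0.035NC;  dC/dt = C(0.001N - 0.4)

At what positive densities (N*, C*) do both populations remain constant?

Set dC/dt = 0 with C > 0: 0.001N - 0.4 = 0, so N* = 0.4/0.001 = 400.
Set dN/dt = 0 with N > 0: 0.23 - 0.035C = 0, so C* = 0.23/0.035 = 6.57.

N* ≈ 400, C* ≈ 6.57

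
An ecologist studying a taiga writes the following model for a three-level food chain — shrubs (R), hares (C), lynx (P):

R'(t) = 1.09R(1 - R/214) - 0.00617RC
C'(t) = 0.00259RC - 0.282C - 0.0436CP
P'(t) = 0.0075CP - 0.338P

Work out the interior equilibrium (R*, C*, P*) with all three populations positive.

R* ≈ 159, C* ≈ 45.1, P* ≈ 3

From dP/dt = 0: 0.0075C* = 0.338, so C* = 45.1.
From dR/dt = 0: 1.09(1 - R*/214) = 0.00617·45.1, giving R* = 214·(1 - 0.255) = 159.
From dC/dt = 0: 0.00259·159 - 0.282 = 0.0436P*, so P* = 0.131/0.0436 = 3.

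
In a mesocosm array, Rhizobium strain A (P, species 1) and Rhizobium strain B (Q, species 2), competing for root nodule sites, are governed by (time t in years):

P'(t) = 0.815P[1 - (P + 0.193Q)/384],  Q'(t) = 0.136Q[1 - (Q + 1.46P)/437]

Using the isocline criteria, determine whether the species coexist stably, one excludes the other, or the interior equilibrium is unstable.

species 1 excludes species 2

Compare the nullcline intercepts: K1/α12 = 384/0.193 = 1990 > K2 = 437; K2/α21 = 437/1.46 = 299 < K1 = 384.
Since the inequalities point opposite ways, species 1 can invade but species 2 cannot.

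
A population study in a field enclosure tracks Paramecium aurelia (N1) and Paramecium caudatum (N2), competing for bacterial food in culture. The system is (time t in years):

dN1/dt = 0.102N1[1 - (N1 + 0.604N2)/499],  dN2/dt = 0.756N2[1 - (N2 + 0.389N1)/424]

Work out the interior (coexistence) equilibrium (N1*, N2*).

Setting both brackets to zero gives the nullclines N1 + 0.604N2 = 499 and 0.389N1 + N2 = 424.
Substituting N2 = 424 - 0.389N1 into the first: N1(1 - 0.604·0.389) = 499 - 0.604·424.
So N1* = 243/0.765 = 318, and then N2* = 424 - 0.389·318 = 300.

N1* ≈ 318, N2* ≈ 300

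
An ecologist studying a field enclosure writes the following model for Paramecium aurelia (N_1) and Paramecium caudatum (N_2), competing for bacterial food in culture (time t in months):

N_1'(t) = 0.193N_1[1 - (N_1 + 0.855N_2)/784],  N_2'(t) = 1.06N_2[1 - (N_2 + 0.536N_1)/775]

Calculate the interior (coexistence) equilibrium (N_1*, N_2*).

Setting both brackets to zero gives the nullclines N_1 + 0.855N_2 = 784 and 0.536N_1 + N_2 = 775.
Substituting N_2 = 775 - 0.536N_1 into the first: N_1(1 - 0.855·0.536) = 784 - 0.855·775.
So N_1* = 121/0.542 = 224, and then N_2* = 775 - 0.536·224 = 655.

N_1* ≈ 224, N_2* ≈ 655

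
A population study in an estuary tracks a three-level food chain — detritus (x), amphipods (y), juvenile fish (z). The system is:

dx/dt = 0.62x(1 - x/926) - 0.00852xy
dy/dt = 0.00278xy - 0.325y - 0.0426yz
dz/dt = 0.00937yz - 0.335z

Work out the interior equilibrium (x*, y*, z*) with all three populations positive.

x* ≈ 471, y* ≈ 35.8, z* ≈ 23.1

From dz/dt = 0: 0.00937y* = 0.335, so y* = 35.8.
From dx/dt = 0: 0.62(1 - x*/926) = 0.00852·35.8, giving x* = 926·(1 - 0.491) = 471.
From dy/dt = 0: 0.00278·471 - 0.325 = 0.0426z*, so z* = 0.985/0.0426 = 23.1.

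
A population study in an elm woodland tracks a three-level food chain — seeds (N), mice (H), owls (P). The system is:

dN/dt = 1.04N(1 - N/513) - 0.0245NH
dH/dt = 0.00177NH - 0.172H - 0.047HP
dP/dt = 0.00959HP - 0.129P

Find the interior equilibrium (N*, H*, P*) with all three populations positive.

From dP/dt = 0: 0.00959H* = 0.129, so H* = 13.5.
From dN/dt = 0: 1.04(1 - N*/513) = 0.0245·13.5, giving N* = 513·(1 - 0.317) = 350.
From dH/dt = 0: 0.00177·350 - 0.172 = 0.047P*, so P* = 0.448/0.047 = 9.54.

N* ≈ 350, H* ≈ 13.5, P* ≈ 9.54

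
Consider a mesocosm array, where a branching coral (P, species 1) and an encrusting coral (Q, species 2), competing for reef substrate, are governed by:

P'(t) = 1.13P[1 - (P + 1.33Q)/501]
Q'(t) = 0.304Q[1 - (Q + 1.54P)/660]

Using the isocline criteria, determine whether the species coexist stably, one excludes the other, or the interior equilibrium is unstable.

Compare the nullcline intercepts: K1/α12 = 501/1.33 = 377 < K2 = 660; K2/α21 = 660/1.54 = 429 < K1 = 501.
Since both are reversed, neither can invade when rare; the interior point is a saddle.

unstable coexistence (outcome depends on initial conditions)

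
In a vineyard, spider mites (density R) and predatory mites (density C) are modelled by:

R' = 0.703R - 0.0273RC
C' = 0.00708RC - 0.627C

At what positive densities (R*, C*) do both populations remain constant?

Set dC/dt = 0 with C > 0: 0.00708R - 0.627 = 0, so R* = 0.627/0.00708 = 88.6.
Set dR/dt = 0 with R > 0: 0.703 - 0.0273C = 0, so C* = 0.703/0.0273 = 25.8.

R* ≈ 88.6, C* ≈ 25.8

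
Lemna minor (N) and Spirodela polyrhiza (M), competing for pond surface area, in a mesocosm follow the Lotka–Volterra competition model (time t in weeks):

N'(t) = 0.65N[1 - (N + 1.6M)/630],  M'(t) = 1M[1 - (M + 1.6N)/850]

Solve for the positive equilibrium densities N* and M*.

Setting both brackets to zero gives the nullclines N + 1.6M = 630 and 1.6N + M = 850.
Substituting M = 850 - 1.6N into the first: N(1 - 1.6·1.6) = 630 - 1.6·850.
So N* = -730/-1.56 = 468, and then M* = 850 - 1.6·468 = 101.

N* ≈ 468, M* ≈ 101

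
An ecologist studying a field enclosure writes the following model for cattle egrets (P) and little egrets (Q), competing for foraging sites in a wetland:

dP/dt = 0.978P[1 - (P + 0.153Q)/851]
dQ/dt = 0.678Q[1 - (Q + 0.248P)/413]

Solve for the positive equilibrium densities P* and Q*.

P* ≈ 819, Q* ≈ 210

Setting both brackets to zero gives the nullclines P + 0.153Q = 851 and 0.248P + Q = 413.
Substituting Q = 413 - 0.248P into the first: P(1 - 0.153·0.248) = 851 - 0.153·413.
So P* = 788/0.962 = 819, and then Q* = 413 - 0.248·819 = 210.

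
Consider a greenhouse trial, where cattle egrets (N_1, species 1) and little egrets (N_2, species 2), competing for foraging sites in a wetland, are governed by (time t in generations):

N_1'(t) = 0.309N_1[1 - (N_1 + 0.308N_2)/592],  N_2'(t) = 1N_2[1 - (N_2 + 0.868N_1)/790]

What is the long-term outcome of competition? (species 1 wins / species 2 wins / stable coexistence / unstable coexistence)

stable coexistence

Compare the nullcline intercepts: K1/α12 = 592/0.308 = 1920 > K2 = 790; K2/α21 = 790/0.868 = 910 > K1 = 592.
Since both inequalities hold, each species can invade when rare, so the interior equilibrium is stable.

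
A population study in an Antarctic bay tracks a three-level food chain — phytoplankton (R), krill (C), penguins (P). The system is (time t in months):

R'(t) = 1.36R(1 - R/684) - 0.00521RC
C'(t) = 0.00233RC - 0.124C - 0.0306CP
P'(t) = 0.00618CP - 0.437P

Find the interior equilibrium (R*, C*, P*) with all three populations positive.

R* ≈ 499, C* ≈ 70.7, P* ≈ 33.9

From dP/dt = 0: 0.00618C* = 0.437, so C* = 70.7.
From dR/dt = 0: 1.36(1 - R*/684) = 0.00521·70.7, giving R* = 684·(1 - 0.271) = 499.
From dC/dt = 0: 0.00233·499 - 0.124 = 0.0306P*, so P* = 1.04/0.0306 = 33.9.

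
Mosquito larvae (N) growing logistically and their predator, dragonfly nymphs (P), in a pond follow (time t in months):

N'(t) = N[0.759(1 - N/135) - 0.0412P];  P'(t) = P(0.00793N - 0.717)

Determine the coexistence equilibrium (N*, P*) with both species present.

N* ≈ 90.4, P* ≈ 6.08

From dP/dt = 0 with P > 0: 0.00793N* = 0.717, so N* = 90.4.
Substitute into dN/dt = 0: 0.759(1 - 90.4/135) = 0.0412P*.
The bracket is 0.33, giving P* = 0.251/0.0412 = 6.08.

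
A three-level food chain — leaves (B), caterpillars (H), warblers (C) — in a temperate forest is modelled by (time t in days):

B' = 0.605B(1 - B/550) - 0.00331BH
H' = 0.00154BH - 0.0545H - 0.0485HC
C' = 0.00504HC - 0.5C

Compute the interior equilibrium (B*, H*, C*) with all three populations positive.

B* ≈ 251, H* ≈ 99.2, C* ≈ 6.86

From dC/dt = 0: 0.00504H* = 0.5, so H* = 99.2.
From dB/dt = 0: 0.605(1 - B*/550) = 0.00331·99.2, giving B* = 550·(1 - 0.543) = 251.
From dH/dt = 0: 0.00154·251 - 0.0545 = 0.0485C*, so C* = 0.333/0.0485 = 6.86.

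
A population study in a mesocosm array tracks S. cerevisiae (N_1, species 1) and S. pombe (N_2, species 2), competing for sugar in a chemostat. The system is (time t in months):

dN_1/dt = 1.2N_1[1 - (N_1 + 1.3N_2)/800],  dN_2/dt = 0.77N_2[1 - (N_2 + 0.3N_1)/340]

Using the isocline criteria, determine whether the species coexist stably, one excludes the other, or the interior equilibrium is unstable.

stable coexistence

Compare the nullcline intercepts: K1/α12 = 800/1.3 = 615 > K2 = 340; K2/α21 = 340/0.3 = 1130 > K1 = 800.
Since both inequalities hold, each species can invade when rare, so the interior equilibrium is stable.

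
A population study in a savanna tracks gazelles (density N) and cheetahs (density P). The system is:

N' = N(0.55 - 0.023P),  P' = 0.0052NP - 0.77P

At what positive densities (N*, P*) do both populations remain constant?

N* ≈ 148, P* ≈ 23.9

Set dP/dt = 0 with P > 0: 0.0052N - 0.77 = 0, so N* = 0.77/0.0052 = 148.
Set dN/dt = 0 with N > 0: 0.55 - 0.023P = 0, so P* = 0.55/0.023 = 23.9.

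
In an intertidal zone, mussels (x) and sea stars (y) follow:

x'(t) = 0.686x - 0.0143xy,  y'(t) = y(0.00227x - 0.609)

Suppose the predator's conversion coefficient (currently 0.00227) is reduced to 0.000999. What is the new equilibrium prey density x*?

At the interior fixed point, setting dy/dt = 0 with y > 0 fixes x* = (predator death rate)/(xy coefficient) — independent of the other coefficients.
With the change, x* = 0.609/0.000999 = 610; it rises from 268.

x* ≈ 610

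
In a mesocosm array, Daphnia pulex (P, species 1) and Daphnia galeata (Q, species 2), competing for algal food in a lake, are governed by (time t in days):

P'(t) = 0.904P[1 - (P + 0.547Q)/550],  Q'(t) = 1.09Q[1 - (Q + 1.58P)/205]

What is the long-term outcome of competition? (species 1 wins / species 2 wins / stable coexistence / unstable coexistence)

species 1 excludes species 2

Compare the nullcline intercepts: K1/α12 = 550/0.547 = 1010 > K2 = 205; K2/α21 = 205/1.58 = 130 < K1 = 550.
Since the inequalities point opposite ways, species 1 can invade but species 2 cannot.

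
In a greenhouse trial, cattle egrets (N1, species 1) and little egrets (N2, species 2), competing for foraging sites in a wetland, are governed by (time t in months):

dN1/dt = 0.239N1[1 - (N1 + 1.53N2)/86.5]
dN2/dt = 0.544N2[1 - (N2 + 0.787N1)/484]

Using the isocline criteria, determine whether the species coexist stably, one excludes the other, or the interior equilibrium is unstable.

species 2 excludes species 1

Compare the nullcline intercepts: K1/α12 = 86.5/1.53 = 56.5 < K2 = 484; K2/α21 = 484/0.787 = 615 > K1 = 86.5.
Since the inequalities point opposite ways, species 2 can invade but species 1 cannot.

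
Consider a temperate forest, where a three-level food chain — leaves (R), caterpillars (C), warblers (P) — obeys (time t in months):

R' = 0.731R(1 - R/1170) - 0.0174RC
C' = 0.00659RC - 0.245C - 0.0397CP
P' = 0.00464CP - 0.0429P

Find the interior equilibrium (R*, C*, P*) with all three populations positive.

R* ≈ 913, C* ≈ 9.25, P* ≈ 145

From dP/dt = 0: 0.00464C* = 0.0429, so C* = 9.25.
From dR/dt = 0: 0.731(1 - R*/1170) = 0.0174·9.25, giving R* = 1170·(1 - 0.22) = 913.
From dC/dt = 0: 0.00659·913 - 0.245 = 0.0397P*, so P* = 5.77/0.0397 = 145.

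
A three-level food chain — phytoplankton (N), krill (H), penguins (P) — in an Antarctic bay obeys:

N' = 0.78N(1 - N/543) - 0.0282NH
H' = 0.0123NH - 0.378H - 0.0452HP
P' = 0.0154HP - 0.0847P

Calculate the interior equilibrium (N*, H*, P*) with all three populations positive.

N* ≈ 435, H* ≈ 5.5, P* ≈ 110

From dP/dt = 0: 0.0154H* = 0.0847, so H* = 5.5.
From dN/dt = 0: 0.78(1 - N*/543) = 0.0282·5.5, giving N* = 543·(1 - 0.199) = 435.
From dH/dt = 0: 0.0123·435 - 0.378 = 0.0452P*, so P* = 4.97/0.0452 = 110.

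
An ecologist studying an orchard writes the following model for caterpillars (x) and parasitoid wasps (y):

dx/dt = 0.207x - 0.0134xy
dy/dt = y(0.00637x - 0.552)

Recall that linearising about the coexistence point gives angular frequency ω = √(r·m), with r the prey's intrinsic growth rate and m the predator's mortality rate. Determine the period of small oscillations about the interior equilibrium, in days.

T ≈ 18.6 days

Here r = 0.207 and m = 0.552, so r·m = 0.114.
ω = √0.114 = 0.338 per day, hence T = 2π/ω ≈ 18.6 days.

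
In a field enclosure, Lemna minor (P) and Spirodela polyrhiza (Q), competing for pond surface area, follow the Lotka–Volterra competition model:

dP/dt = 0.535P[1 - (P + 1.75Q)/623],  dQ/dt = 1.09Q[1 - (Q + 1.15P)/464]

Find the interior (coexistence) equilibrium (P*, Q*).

Setting both brackets to zero gives the nullclines P + 1.75Q = 623 and 1.15P + Q = 464.
Substituting Q = 464 - 1.15P into the first: P(1 - 1.75·1.15) = 623 - 1.75·464.
So P* = -189/-1.01 = 187, and then Q* = 464 - 1.15·187 = 249.

P* ≈ 187, Q* ≈ 249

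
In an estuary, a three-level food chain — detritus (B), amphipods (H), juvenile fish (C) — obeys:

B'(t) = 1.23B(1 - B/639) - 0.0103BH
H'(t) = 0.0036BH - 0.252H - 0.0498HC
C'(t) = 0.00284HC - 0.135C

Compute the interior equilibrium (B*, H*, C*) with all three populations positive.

From dC/dt = 0: 0.00284H* = 0.135, so H* = 47.5.
From dB/dt = 0: 1.23(1 - B*/639) = 0.0103·47.5, giving B* = 639·(1 - 0.398) = 385.
From dH/dt = 0: 0.0036·385 - 0.252 = 0.0498C*, so C* = 1.13/0.0498 = 22.7.

B* ≈ 385, H* ≈ 47.5, C* ≈ 22.7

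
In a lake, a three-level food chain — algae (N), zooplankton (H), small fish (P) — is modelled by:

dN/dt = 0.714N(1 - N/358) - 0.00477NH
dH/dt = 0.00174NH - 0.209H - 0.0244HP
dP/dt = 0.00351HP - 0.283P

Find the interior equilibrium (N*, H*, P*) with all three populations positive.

N* ≈ 165, H* ≈ 80.6, P* ≈ 3.21

From dP/dt = 0: 0.00351H* = 0.283, so H* = 80.6.
From dN/dt = 0: 0.714(1 - N*/358) = 0.00477·80.6, giving N* = 358·(1 - 0.539) = 165.
From dH/dt = 0: 0.00174·165 - 0.209 = 0.0244P*, so P* = 0.0784/0.0244 = 3.21.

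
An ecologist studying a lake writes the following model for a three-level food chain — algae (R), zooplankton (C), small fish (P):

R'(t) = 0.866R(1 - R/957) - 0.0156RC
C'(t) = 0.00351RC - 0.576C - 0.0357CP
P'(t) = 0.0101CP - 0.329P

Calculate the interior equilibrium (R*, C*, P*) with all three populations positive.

From dP/dt = 0: 0.0101C* = 0.329, so C* = 32.6.
From dR/dt = 0: 0.866(1 - R*/957) = 0.0156·32.6, giving R* = 957·(1 - 0.587) = 395.
From dC/dt = 0: 0.00351·395 - 0.576 = 0.0357P*, so P* = 0.812/0.0357 = 22.7.

R* ≈ 395, C* ≈ 32.6, P* ≈ 22.7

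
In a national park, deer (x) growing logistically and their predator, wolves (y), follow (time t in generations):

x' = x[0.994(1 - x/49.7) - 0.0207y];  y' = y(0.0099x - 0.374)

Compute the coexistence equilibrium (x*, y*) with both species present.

From dy/dt = 0 with y > 0: 0.0099x* = 0.374, so x* = 37.8.
Substitute into dx/dt = 0: 0.994(1 - 37.8/49.7) = 0.0207y*.
The bracket is 0.24, giving y* = 0.238/0.0207 = 11.5.

x* ≈ 37.8, y* ≈ 11.5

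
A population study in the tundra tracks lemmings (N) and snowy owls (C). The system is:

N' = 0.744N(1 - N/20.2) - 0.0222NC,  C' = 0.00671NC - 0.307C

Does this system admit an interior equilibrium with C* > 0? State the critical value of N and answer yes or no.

The predator equation gives dC/dt > 0 only when N > 0.307/0.00671 = 45.8.
Without the predator, N → K = 20.2. Since 20.2 < 45.8, the predator cannot invade.

Threshold N = 45.8; K < 45.8, so no, the predator goes extinct.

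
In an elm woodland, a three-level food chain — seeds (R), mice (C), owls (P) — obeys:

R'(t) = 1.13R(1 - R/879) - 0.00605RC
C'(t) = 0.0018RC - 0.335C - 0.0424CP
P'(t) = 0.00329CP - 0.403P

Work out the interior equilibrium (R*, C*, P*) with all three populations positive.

From dP/dt = 0: 0.00329C* = 0.403, so C* = 122.
From dR/dt = 0: 1.13(1 - R*/879) = 0.00605·122, giving R* = 879·(1 - 0.656) = 303.
From dC/dt = 0: 0.0018·303 - 0.335 = 0.0424P*, so P* = 0.21/0.0424 = 4.94.

R* ≈ 303, C* ≈ 122, P* ≈ 4.94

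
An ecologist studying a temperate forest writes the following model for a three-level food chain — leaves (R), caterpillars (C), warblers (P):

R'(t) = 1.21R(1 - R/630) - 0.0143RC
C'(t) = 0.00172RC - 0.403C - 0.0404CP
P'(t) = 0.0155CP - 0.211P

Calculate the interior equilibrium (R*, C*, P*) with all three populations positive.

From dP/dt = 0: 0.0155C* = 0.211, so C* = 13.6.
From dR/dt = 0: 1.21(1 - R*/630) = 0.0143·13.6, giving R* = 630·(1 - 0.161) = 529.
From dC/dt = 0: 0.00172·529 - 0.403 = 0.0404P*, so P* = 0.506/0.0404 = 12.5.

R* ≈ 529, C* ≈ 13.6, P* ≈ 12.5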